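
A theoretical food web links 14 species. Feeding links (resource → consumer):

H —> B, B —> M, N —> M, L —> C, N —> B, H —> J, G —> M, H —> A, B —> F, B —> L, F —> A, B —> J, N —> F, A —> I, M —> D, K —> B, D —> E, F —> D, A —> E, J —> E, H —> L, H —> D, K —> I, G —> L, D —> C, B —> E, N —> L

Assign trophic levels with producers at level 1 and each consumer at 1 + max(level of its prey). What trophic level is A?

Trophic level 4

K is a producer → level 1.
B eats K (level 1); other prey at levels: H 1, N 1 → level 2.
F eats B (level 2); other prey at levels: N 1 → level 3.
A eats F (level 3); other prey at levels: H 1 → level 4.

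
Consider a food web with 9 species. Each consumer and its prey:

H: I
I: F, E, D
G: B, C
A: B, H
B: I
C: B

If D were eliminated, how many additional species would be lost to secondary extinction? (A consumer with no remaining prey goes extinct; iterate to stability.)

0

Remove D.
Every predator of it retains at least one other prey: I still has F, E.
No consumer loses all prey, so no secondary extinctions occur.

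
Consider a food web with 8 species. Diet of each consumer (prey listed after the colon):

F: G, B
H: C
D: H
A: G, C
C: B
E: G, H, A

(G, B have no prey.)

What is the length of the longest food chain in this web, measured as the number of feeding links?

One longest chain: B → C → H → D.
It has 4 species and 3 links.

3 links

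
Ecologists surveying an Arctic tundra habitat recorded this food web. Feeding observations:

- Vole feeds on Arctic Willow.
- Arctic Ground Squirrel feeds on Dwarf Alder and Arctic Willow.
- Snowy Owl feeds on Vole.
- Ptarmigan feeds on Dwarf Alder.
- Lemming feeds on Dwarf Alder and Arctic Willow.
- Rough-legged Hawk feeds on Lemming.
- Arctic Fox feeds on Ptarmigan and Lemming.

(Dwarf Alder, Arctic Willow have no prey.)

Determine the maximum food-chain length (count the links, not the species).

2 links

One longest chain: Dwarf Alder → Lemming → Rough-legged Hawk.
It has 3 species and 2 links.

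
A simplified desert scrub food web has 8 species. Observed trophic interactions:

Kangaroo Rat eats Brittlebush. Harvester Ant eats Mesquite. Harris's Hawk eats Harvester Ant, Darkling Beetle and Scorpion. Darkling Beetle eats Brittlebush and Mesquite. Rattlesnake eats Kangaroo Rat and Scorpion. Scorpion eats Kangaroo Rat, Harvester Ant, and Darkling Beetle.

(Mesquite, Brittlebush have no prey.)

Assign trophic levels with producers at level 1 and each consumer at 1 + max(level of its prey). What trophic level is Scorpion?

Brittlebush is a producer → level 1.
Kangaroo Rat eats Brittlebush → level 2.
Scorpion eats Kangaroo Rat (level 2); other prey at levels: Harvester Ant 2, Darkling Beetle 2 → level 3.

Trophic level 3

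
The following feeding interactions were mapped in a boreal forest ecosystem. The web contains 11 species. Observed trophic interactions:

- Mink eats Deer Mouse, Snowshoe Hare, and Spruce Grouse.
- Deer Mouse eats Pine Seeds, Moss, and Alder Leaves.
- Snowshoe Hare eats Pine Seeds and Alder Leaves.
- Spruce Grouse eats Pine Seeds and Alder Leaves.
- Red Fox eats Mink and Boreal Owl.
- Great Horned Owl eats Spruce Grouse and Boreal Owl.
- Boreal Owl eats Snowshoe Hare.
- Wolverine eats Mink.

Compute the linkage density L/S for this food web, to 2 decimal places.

There are L = 16 links among S = 11 species.
L/S = 16/11 = 1.4545 ≈ 1.45.

L/S = 1.45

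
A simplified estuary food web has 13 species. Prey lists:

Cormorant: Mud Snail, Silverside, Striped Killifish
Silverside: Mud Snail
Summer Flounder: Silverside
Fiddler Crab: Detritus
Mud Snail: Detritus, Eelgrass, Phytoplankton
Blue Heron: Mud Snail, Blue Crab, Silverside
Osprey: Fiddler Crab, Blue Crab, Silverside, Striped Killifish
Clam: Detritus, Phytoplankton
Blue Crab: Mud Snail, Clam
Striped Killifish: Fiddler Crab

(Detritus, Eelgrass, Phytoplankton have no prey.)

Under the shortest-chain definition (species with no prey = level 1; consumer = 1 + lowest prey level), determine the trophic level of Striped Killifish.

Detritus has no prey (basal) → level 1.
Fiddler Crab eats Detritus → level 2.
Striped Killifish eats Fiddler Crab → level 3.
No prey of Striped Killifish is below level 2, so 3 is the minimum.

Trophic level 3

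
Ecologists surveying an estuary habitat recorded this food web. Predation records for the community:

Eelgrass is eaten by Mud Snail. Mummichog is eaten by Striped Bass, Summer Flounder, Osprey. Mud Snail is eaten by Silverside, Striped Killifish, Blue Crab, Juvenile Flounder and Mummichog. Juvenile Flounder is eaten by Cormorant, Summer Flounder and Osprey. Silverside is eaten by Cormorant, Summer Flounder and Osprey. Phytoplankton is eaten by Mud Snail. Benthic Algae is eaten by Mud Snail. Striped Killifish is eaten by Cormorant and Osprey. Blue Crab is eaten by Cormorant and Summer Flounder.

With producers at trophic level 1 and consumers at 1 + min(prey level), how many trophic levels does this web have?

4

Producers (level 1): Eelgrass, Phytoplankton, Benthic Algae.
Following each consumer down to its lowest-level prey: Eelgrass → Mud Snail → Mummichog → Striped Bass (levels 1 through 4).
All prey of Striped Bass (Mummichog 3) are at level 3 or above, so Striped Bass is at level 1 + 3 = 4.
Every consumer has at least one prey at level 3 or below, so none exceeds level 4.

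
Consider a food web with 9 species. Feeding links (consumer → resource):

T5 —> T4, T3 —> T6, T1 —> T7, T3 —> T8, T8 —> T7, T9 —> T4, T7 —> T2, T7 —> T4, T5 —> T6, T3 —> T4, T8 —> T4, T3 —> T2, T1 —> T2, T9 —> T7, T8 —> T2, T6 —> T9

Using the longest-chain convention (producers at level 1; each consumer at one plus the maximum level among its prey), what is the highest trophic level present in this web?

Producers (level 1): T2, T4.
T2 → T7 → T9 → T6 → T3 gives T3 level 5.
No species has a prey at level 5, so no species reaches level 6.

5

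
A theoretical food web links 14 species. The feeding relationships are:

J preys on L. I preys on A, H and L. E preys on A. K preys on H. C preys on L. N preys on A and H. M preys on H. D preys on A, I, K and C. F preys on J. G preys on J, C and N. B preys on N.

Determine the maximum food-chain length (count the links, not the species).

2 links

One longest chain: H → N → B.
It has 3 species and 2 links.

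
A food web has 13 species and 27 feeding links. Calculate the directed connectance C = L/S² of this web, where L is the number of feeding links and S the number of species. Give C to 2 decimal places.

C = 0.16

The web has S = 13 species and L = 27 feeding links.
C = L / S² = 27 / 169 = 0.1598 ≈ 0.16.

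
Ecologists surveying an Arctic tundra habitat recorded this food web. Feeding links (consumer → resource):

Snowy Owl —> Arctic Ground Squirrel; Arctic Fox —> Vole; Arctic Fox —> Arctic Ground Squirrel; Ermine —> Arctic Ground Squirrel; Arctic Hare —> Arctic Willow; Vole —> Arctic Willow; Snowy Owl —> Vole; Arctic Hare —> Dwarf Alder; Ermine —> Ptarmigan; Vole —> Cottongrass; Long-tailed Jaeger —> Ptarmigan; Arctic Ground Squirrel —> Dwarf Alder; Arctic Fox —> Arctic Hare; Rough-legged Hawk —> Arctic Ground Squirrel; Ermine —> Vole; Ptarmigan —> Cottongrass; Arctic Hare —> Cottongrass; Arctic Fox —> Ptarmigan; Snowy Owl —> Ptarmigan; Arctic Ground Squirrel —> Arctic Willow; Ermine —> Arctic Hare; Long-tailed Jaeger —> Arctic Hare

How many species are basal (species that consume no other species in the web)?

Basal species (no prey listed): Arctic Willow, Dwarf Alder, Cottongrass.
Count: 3.

3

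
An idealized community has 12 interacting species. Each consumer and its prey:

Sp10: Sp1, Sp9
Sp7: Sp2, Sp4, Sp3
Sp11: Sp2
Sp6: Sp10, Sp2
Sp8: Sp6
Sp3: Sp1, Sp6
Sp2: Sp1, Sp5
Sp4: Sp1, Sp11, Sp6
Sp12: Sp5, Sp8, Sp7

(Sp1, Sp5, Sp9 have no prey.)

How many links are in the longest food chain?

5 links

One longest chain: Sp1 → Sp10 → Sp6 → Sp3 → Sp7 → Sp12.
It has 6 species and 5 links.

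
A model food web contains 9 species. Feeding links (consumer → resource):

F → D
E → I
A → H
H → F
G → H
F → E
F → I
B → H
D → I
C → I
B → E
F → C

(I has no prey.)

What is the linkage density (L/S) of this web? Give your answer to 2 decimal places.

There are L = 12 links among S = 9 species.
L/S = 12/9 = 1.3333 ≈ 1.33.

L/S = 1.33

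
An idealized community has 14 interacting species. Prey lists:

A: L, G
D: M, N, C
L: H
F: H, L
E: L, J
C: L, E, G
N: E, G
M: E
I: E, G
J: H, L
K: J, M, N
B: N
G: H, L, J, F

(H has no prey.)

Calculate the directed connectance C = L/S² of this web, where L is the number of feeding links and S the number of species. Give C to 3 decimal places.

C = 0.143

The web has S = 14 species and L = 28 feeding links.
C = L / S² = 28 / 196 = 0.1429 ≈ 0.143.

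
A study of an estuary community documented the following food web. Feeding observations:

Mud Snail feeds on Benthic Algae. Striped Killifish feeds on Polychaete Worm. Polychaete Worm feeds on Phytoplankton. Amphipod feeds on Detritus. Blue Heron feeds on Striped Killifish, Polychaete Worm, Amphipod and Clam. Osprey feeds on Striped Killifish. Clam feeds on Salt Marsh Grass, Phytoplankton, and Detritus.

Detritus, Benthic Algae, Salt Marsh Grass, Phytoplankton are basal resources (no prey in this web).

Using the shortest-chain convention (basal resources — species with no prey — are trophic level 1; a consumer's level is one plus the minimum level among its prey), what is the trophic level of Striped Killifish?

Phytoplankton has no prey (basal) → level 1.
Polychaete Worm eats Phytoplankton → level 2.
Striped Killifish eats Polychaete Worm → level 3.
No prey of Striped Killifish is below level 2, so 3 is the minimum.

Trophic level 3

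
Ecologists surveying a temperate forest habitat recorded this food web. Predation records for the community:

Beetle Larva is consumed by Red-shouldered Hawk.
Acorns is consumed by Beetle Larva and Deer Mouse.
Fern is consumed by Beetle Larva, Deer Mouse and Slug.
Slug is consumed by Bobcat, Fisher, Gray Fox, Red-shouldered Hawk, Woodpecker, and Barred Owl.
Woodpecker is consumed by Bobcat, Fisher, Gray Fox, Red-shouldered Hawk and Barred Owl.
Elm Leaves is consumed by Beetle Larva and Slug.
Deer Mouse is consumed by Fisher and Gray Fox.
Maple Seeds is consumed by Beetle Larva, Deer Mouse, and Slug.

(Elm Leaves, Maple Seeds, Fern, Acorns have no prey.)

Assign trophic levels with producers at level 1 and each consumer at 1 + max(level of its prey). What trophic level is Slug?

Trophic level 2

Elm Leaves is a producer → level 1.
Slug eats Elm Leaves (level 1); other prey at levels: Maple Seeds 1, Fern 1 → level 2.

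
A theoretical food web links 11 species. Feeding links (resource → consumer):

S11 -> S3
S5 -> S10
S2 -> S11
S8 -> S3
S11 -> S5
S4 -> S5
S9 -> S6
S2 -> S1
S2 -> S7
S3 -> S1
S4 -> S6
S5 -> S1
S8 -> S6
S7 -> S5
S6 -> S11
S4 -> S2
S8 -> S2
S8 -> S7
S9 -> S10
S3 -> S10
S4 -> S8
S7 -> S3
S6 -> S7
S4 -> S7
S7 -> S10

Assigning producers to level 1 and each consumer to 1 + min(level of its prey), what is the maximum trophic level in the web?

3

Producers (level 1): S4, S9.
Following each consumer down to its lowest-level prey: S4 → S2 → S1 (levels 1 through 3).
All prey of S1 (S2 2, S5 2, S3 3) are at level 2 or above, so S1 is at level 1 + 2 = 3.
Every consumer has at least one prey at level 2 or below, so none exceeds level 3.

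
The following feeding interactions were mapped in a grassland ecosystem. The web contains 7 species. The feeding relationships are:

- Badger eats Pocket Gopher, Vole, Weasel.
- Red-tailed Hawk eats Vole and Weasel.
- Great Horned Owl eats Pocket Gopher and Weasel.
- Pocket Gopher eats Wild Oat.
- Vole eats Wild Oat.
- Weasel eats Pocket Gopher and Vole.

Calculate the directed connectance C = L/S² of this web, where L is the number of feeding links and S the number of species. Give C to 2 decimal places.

The web has S = 7 species and L = 11 feeding links.
C = L / S² = 11 / 49 = 0.2245 ≈ 0.22.

C = 0.22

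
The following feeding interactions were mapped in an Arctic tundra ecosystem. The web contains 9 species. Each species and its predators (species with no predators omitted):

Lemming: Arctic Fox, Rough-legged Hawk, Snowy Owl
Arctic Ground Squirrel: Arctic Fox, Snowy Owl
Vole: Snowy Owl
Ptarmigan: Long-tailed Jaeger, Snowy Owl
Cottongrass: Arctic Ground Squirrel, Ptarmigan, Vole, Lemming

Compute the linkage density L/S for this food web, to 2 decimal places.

L/S = 1.33

There are L = 12 links among S = 9 species.
L/S = 12/9 = 1.3333 ≈ 1.33.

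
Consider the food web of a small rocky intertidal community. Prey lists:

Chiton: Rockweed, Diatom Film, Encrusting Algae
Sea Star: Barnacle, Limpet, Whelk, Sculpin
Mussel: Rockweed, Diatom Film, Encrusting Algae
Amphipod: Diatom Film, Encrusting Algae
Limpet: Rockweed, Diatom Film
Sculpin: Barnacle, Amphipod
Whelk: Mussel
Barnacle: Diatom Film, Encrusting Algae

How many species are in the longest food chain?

One longest chain: Rockweed → Mussel → Whelk → Sea Star.
It has 4 species and 3 links.

4 species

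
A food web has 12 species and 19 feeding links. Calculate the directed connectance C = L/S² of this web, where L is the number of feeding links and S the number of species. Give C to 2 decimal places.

The web has S = 12 species and L = 19 feeding links.
C = L / S² = 19 / 144 = 0.1319 ≈ 0.13.

C = 0.13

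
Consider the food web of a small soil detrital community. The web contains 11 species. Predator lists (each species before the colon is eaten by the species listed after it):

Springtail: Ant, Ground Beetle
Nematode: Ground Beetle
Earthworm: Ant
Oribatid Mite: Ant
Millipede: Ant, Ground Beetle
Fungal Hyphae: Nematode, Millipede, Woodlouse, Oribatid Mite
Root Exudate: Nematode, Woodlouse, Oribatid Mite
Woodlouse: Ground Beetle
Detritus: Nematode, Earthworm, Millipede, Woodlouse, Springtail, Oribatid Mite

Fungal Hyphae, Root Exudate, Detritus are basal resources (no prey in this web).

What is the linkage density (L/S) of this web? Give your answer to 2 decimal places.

L/S = 1.91

There are L = 21 links among S = 11 species.
L/S = 21/11 = 1.9091 ≈ 1.91.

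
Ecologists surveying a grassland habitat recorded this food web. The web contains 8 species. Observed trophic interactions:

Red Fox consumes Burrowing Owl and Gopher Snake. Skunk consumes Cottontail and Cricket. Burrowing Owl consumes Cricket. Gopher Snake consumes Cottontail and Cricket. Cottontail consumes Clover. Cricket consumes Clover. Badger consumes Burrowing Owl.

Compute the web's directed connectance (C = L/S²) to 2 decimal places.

The web has S = 8 species and L = 10 feeding links.
C = L / S² = 10 / 64 = 0.1562 ≈ 0.16.

C = 0.16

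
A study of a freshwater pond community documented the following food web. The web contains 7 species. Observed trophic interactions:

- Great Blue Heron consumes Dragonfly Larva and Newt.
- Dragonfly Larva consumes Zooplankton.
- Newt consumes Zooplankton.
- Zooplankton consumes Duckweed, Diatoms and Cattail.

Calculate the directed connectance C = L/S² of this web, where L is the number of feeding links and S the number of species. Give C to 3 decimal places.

C = 0.143

The web has S = 7 species and L = 7 feeding links.
C = L / S² = 7 / 49 = 0.1429 ≈ 0.143.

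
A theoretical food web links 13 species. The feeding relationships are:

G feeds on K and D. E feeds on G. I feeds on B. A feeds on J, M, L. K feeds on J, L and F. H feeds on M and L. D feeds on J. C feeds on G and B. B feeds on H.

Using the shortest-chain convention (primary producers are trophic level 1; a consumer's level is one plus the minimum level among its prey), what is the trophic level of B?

M is a producer → level 1.
H eats M → level 2.
B eats H → level 3.
No prey of B is below level 2, so 3 is the minimum.

Trophic level 3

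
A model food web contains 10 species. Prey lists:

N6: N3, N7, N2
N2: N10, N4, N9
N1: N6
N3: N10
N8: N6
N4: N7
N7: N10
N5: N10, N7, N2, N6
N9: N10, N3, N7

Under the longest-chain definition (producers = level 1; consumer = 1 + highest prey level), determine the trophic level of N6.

N10 is a producer → level 1.
N7 eats N10 → level 2.
N4 eats N7 → level 3.
N2 eats N4 (level 3); other prey at levels: N10 1, N9 3 → level 4.
N6 eats N2 (level 4); other prey at levels: N3 2, N7 2 → level 5.

Trophic level 5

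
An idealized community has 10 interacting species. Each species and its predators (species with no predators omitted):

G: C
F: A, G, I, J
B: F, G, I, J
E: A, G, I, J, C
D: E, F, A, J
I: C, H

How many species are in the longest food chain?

One longest chain: D → E → G → C.
It has 4 species and 3 links.

4 species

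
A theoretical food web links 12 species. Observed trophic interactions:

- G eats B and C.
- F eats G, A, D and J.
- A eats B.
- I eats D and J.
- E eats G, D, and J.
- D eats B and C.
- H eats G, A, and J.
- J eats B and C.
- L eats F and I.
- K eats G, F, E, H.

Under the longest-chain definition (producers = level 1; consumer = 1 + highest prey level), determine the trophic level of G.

B is a producer → level 1.
G eats B (level 1); other prey at levels: C 1 → level 2.

Trophic level 2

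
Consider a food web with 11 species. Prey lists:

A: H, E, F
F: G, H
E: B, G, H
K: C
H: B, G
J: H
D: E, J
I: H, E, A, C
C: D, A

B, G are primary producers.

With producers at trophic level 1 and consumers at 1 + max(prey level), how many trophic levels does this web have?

Producers (level 1): B, G.
B → H → E → D → C → K gives K level 6.
No species has a prey at level 6, so no species reaches level 7.

6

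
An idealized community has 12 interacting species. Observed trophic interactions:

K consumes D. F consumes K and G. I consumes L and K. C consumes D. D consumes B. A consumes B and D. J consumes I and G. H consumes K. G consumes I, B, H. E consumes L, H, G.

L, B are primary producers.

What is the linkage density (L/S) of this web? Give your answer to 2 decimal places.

L/S = 1.50

There are L = 18 links among S = 12 species.
L/S = 18/12 = 1.5000 ≈ 1.50.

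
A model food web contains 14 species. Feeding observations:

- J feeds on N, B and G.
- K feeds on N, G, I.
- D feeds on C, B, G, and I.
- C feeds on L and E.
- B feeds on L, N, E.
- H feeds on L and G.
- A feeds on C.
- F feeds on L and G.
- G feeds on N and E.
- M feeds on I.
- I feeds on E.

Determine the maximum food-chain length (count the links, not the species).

2 links

One longest chain: E → G → J.
It has 3 species and 2 links.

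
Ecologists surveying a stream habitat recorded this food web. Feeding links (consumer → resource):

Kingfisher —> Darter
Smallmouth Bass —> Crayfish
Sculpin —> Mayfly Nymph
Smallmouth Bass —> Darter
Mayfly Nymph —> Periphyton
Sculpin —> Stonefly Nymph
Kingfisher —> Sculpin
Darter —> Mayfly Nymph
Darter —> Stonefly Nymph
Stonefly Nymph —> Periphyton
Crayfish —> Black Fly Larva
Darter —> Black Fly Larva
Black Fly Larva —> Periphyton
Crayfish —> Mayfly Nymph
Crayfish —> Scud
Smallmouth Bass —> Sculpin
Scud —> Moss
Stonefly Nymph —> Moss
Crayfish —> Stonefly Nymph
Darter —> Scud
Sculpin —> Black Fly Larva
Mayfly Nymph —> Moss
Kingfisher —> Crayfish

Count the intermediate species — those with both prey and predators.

Intermediate species (has both prey and predators): Mayfly Nymph, Black Fly Larva, Scud, Stonefly Nymph, Crayfish, Darter, Sculpin.
Count: 7.

7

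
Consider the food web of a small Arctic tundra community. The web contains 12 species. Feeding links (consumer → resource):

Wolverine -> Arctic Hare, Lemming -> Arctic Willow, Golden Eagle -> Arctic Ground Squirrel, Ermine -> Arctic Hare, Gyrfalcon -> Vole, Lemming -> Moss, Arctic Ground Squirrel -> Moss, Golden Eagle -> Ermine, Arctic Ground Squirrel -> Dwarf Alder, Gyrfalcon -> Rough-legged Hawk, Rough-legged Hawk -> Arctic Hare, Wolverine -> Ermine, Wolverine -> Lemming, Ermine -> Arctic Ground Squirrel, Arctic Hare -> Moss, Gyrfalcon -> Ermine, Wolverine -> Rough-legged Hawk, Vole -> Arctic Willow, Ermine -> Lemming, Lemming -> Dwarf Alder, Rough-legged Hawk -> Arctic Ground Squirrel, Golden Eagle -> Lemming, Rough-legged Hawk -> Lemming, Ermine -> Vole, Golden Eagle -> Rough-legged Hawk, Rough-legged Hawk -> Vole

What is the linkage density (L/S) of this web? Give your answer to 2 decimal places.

There are L = 26 links among S = 12 species.
L/S = 26/12 = 2.1667 ≈ 2.17.

L/S = 2.17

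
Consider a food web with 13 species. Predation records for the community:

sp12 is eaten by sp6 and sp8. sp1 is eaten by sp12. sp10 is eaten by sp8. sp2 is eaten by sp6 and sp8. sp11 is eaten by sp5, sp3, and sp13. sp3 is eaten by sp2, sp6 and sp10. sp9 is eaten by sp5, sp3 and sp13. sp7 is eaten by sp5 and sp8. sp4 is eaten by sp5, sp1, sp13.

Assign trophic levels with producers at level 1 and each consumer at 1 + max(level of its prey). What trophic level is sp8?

sp9 is a producer → level 1.
sp3 eats sp9 (level 1); other prey at levels: sp11 1 → level 2.
sp10 eats sp3 → level 3.
sp8 eats sp10 (level 3); other prey at levels: sp7 1, sp12 3, sp2 3 → level 4.

Trophic level 4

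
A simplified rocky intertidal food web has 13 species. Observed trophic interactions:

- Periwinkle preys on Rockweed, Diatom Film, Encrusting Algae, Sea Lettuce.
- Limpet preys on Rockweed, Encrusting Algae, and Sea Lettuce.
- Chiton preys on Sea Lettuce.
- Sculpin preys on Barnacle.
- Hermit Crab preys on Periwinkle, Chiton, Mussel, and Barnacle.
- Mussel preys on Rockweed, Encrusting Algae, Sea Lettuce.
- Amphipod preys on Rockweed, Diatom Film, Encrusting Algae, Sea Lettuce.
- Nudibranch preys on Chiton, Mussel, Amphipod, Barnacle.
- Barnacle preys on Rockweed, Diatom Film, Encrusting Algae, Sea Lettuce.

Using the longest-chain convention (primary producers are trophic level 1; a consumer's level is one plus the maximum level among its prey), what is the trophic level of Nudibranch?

Diatom Film is a producer → level 1.
Barnacle eats Diatom Film (level 1); other prey at levels: Encrusting Algae 1, Rockweed 1, Sea Lettuce 1 → level 2.
Nudibranch eats Barnacle (level 2); other prey at levels: Amphipod 2, Chiton 2, Mussel 2 → level 3.

Trophic level 3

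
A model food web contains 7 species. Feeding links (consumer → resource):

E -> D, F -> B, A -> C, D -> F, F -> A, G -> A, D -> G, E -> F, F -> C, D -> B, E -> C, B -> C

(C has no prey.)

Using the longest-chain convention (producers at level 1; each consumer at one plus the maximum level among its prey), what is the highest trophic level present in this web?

5

Producers (level 1): C.
C → A → G → D → E gives E level 5.
No species has a prey at level 5, so no species reaches level 6.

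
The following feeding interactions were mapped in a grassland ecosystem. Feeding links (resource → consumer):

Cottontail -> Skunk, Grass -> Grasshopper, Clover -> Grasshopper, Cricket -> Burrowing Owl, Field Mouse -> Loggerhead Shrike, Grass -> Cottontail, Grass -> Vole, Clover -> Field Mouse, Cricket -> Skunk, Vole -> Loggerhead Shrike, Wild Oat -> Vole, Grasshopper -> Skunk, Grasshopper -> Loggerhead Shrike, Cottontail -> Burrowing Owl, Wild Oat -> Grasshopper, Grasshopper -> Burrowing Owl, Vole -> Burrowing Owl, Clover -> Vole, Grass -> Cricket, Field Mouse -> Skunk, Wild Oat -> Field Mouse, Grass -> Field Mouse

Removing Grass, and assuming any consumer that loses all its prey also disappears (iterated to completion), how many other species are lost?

2

Remove Grass.
Round 1: Cricket (all prey gone), Cottontail (all prey gone) → extinct.
No further losses. Total secondary extinctions: 2.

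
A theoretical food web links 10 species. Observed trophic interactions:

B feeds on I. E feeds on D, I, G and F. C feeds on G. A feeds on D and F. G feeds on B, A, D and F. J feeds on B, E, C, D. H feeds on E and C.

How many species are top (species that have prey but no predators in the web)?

Top species (has prey, but nothing eats it): J, H.
Count: 2.

2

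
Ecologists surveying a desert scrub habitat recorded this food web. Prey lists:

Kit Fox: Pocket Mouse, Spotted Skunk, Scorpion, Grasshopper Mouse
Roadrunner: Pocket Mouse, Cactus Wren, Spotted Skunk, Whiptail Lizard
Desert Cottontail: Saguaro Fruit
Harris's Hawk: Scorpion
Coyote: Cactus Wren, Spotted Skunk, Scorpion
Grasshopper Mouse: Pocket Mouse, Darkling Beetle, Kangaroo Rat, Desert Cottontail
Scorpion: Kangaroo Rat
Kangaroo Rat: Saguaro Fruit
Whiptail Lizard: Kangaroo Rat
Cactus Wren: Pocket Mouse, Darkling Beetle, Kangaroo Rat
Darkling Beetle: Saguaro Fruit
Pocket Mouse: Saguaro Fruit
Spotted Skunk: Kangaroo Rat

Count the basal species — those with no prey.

Basal species (no prey listed): Saguaro Fruit.
Count: 1.

1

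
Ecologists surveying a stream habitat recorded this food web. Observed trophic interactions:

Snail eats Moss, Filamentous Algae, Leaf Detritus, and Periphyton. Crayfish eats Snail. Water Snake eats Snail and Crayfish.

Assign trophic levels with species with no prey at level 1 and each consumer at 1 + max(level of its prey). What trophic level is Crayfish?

Trophic level 3

Periphyton has no prey (basal) → level 1.
Snail eats Periphyton (level 1); other prey at levels: Moss 1, Leaf Detritus 1, Filamentous Algae 1 → level 2.
Crayfish eats Snail → level 3.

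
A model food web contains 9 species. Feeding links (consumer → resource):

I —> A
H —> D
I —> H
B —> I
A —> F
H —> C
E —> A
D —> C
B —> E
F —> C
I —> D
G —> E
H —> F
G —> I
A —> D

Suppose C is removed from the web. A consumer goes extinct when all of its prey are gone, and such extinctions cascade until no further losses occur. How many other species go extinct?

8

Remove C.
Round 1: F (all prey gone), D (all prey gone) → extinct.
Round 2: A (all prey gone), H (all prey gone) → extinct.
Round 3: I (all prey gone), E (all prey gone) → extinct.
Round 4: G (all prey gone), B (all prey gone) → extinct.
No further losses. Total secondary extinctions: 8.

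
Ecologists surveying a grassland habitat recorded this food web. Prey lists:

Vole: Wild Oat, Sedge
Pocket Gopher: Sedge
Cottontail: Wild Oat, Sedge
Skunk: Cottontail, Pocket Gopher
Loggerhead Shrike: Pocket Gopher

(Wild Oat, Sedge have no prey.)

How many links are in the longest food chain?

2 links

One longest chain: Wild Oat → Cottontail → Skunk.
It has 3 species and 2 links.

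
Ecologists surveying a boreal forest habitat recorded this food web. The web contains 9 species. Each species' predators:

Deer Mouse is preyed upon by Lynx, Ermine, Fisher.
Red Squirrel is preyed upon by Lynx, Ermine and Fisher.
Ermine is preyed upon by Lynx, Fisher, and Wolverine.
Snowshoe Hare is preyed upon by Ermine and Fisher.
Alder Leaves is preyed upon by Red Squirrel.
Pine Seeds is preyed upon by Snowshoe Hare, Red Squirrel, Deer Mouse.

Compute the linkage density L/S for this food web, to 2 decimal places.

L/S = 1.67

There are L = 15 links among S = 9 species.
L/S = 15/9 = 1.6667 ≈ 1.67.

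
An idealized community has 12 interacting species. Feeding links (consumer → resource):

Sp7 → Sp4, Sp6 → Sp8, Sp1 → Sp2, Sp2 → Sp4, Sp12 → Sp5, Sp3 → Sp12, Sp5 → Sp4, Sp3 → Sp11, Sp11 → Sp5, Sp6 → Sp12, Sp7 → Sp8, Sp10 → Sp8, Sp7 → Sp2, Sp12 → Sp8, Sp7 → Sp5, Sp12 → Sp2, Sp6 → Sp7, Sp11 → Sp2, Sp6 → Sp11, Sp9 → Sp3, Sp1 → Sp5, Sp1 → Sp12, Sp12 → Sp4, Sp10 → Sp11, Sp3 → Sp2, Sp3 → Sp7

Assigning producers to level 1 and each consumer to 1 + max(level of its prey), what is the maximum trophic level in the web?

5

Producers (level 1): Sp8, Sp4.
Sp4 → Sp5 → Sp11 → Sp3 → Sp9 gives Sp9 level 5.
No species has a prey at level 5, so no species reaches level 6.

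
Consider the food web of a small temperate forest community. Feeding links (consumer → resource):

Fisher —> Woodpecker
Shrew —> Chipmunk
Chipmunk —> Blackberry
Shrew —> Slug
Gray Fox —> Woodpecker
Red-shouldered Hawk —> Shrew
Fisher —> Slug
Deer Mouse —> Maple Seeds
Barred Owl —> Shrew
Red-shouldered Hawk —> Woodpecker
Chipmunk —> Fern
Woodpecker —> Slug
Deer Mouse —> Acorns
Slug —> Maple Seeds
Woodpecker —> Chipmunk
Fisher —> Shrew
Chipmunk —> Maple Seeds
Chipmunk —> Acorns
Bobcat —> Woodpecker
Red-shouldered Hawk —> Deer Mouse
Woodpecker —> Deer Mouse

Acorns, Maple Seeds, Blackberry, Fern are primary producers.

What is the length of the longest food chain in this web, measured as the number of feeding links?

One longest chain: Acorns → Deer Mouse → Woodpecker → Gray Fox.
It has 4 species and 3 links.

3 links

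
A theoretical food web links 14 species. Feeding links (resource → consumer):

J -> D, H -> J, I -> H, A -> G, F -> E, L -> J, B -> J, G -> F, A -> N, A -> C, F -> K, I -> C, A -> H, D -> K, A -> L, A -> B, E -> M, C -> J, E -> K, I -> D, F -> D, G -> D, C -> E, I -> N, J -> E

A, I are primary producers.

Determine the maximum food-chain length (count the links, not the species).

One longest chain: A → G → F → D → K.
It has 5 species and 4 links.

4 links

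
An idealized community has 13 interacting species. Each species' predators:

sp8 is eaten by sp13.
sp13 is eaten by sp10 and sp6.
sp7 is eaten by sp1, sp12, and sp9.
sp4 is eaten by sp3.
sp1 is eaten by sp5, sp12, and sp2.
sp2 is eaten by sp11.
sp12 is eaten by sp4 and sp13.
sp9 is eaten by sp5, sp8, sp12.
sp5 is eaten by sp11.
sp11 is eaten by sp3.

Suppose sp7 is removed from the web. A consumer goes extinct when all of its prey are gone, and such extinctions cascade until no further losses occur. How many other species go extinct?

12

Remove sp7.
Round 1: sp9 (all prey gone), sp1 (all prey gone) → extinct.
Round 2: sp12 (all prey gone), sp8 (all prey gone), sp5 (all prey gone), sp2 (all prey gone) → extinct.
Round 3: sp4 (all prey gone), sp11 (all prey gone), sp13 (all prey gone) → extinct.
Round 4: sp10 (all prey gone), sp3 (all prey gone), sp6 (all prey gone) → extinct.
No further losses. Total secondary extinctions: 12.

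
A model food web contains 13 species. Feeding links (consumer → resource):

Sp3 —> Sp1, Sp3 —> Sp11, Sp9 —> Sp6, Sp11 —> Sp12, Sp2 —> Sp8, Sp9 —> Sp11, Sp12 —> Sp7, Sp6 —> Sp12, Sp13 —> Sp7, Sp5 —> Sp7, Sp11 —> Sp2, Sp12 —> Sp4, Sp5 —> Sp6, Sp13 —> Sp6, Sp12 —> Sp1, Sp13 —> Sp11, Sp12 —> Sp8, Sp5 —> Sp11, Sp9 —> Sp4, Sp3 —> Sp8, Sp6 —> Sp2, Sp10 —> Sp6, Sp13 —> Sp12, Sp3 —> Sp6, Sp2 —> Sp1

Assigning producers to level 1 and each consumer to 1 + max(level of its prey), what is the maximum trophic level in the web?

4

Producers (level 1): Sp1, Sp8, Sp7, Sp4.
Sp1 → Sp12 → Sp6 → Sp13 gives Sp13 level 4.
No species has a prey at level 4, so no species reaches level 5.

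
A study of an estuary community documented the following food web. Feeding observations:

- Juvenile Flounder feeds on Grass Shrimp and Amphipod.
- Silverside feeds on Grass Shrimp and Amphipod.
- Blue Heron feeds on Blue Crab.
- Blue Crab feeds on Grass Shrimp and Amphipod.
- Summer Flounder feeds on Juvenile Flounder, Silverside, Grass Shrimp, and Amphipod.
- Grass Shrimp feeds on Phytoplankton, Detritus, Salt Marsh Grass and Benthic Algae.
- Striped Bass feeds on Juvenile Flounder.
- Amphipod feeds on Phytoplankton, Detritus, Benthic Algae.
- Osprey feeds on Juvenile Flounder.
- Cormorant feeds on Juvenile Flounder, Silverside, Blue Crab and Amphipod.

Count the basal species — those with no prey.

4

Basal species (no prey listed): Salt Marsh Grass, Phytoplankton, Benthic Algae, Detritus.
Count: 4.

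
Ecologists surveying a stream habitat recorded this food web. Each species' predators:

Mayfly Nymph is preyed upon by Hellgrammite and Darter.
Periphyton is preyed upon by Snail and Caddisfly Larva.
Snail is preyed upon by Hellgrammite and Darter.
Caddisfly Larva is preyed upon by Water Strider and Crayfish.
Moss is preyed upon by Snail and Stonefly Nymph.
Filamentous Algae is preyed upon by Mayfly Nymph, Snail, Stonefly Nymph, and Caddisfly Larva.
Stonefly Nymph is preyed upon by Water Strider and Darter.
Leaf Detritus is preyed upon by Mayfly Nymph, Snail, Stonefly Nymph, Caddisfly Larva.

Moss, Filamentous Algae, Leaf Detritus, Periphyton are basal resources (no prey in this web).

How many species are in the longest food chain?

One longest chain: Moss → Stonefly Nymph → Darter.
It has 3 species and 2 links.

3 species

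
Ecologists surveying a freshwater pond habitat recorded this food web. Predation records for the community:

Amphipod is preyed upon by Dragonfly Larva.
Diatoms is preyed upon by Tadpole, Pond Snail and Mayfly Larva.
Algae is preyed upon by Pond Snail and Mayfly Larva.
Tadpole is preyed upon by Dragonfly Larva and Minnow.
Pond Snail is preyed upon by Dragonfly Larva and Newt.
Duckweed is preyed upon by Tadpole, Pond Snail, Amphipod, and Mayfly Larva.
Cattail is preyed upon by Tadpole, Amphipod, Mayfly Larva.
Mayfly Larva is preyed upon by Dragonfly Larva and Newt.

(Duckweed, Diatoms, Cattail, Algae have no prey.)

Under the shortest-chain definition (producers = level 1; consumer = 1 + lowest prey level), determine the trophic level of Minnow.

Trophic level 3

Duckweed is a producer → level 1.
Tadpole eats Duckweed → level 2.
Minnow eats Tadpole → level 3.
No prey of Minnow is below level 2, so 3 is the minimum.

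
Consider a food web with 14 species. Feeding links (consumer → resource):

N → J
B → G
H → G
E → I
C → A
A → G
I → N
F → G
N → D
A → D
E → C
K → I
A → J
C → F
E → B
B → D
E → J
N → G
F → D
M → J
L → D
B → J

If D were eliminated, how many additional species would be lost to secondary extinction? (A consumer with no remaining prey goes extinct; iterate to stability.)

Remove D.
Round 1: L (all prey gone) → extinct.
No further losses. Total secondary extinctions: 1.

1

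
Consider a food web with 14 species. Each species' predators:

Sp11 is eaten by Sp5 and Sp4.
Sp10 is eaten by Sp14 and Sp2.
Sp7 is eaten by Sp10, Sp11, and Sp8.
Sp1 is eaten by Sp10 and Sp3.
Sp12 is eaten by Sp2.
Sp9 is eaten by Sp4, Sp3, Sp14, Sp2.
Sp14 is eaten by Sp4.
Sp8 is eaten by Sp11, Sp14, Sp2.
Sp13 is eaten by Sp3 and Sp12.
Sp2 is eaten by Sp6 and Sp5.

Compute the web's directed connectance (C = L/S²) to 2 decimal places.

C = 0.11

The web has S = 14 species and L = 22 feeding links.
C = L / S² = 22 / 196 = 0.1122 ≈ 0.11.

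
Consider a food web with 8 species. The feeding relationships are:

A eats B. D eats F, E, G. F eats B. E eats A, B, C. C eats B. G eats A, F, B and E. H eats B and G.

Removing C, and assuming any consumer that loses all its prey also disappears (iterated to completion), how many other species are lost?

0

Remove C.
Every predator of it retains at least one other prey: E still has B, A.
No consumer loses all prey, so no secondary extinctions occur.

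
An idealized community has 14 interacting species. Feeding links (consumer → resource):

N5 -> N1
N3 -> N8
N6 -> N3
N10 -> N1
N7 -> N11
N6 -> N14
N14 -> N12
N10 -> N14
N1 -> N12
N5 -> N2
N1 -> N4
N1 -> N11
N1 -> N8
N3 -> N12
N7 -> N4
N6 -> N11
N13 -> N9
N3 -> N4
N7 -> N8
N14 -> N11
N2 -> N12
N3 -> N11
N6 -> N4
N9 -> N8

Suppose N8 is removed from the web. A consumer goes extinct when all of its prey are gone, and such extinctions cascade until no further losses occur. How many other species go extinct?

Remove N8.
Round 1: N9 (all prey gone) → extinct.
Round 2: N13 (all prey gone) → extinct.
No further losses. Total secondary extinctions: 2.

2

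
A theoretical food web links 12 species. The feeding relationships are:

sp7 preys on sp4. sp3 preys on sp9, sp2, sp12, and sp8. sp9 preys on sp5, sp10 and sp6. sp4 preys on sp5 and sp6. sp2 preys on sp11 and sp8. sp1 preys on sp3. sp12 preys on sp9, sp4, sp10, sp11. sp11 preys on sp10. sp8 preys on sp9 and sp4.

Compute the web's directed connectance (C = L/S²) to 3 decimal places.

C = 0.139

The web has S = 12 species and L = 20 feeding links.
C = L / S² = 20 / 144 = 0.1389 ≈ 0.139.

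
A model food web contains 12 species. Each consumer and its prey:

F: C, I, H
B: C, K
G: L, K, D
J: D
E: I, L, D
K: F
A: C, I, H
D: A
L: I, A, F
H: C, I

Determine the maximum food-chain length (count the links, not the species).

4 links

One longest chain: C → H → A → D → J.
It has 5 species and 4 links.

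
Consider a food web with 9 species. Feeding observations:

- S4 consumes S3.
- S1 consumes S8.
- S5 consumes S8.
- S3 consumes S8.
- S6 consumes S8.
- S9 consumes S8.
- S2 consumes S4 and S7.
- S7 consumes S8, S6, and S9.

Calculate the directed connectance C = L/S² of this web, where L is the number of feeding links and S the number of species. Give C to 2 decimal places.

The web has S = 9 species and L = 11 feeding links.
C = L / S² = 11 / 81 = 0.1358 ≈ 0.14.

C = 0.14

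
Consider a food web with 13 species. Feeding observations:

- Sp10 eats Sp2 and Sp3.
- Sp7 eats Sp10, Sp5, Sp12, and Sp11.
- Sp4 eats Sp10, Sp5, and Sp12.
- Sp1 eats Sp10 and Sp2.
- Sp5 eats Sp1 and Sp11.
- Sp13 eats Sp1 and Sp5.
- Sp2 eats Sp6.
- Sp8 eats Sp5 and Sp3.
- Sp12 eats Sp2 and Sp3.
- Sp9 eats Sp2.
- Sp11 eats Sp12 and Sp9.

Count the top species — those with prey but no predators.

Top species (has prey, but nothing eats it): Sp4, Sp8, Sp7, Sp13.
Count: 4.

4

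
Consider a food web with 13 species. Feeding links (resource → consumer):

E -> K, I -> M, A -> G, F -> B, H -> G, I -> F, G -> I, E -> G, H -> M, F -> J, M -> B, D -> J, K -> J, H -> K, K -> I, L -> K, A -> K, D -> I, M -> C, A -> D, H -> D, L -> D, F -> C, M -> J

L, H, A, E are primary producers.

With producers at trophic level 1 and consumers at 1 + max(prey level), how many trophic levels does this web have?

5

Producers (level 1): L, H, A, E.
L → K → I → M → B gives B level 5.
No species has a prey at level 5, so no species reaches level 6.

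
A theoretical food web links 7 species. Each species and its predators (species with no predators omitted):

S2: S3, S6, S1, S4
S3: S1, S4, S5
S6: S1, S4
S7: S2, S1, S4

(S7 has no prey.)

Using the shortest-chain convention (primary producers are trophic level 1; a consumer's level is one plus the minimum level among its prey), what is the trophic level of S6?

Trophic level 3

S7 is a producer → level 1.
S2 eats S7 → level 2.
S6 eats S2 → level 3.
No prey of S6 is below level 2, so 3 is the minimum.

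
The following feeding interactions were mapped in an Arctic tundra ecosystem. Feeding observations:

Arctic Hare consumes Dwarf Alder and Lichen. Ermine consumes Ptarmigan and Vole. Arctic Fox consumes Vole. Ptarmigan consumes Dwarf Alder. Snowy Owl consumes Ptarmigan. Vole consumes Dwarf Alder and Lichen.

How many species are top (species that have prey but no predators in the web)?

Top species (has prey, but nothing eats it): Arctic Hare, Arctic Fox, Ermine, Snowy Owl.
Count: 4.

4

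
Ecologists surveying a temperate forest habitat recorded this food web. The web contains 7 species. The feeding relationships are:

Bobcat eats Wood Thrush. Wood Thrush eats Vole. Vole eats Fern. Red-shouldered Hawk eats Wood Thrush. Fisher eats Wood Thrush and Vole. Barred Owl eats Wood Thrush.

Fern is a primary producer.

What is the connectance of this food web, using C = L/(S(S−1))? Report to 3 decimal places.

The web has S = 7 species and L = 7 feeding links.
C = L / (S(S−1)) = 7 / 42 = 0.1667 ≈ 0.167.

C = 0.167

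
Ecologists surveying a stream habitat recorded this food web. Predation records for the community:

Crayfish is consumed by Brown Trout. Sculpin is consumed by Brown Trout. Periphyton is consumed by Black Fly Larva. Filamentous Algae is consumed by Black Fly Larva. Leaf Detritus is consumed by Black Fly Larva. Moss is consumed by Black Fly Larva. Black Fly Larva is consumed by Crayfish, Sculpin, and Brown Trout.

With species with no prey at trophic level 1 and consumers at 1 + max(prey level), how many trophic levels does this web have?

4

Basal resources (level 1): Filamentous Algae, Periphyton, Moss, Leaf Detritus.
Filamentous Algae → Black Fly Larva → Sculpin → Brown Trout gives Brown Trout level 4.
No species has a prey at level 4, so no species reaches level 5.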